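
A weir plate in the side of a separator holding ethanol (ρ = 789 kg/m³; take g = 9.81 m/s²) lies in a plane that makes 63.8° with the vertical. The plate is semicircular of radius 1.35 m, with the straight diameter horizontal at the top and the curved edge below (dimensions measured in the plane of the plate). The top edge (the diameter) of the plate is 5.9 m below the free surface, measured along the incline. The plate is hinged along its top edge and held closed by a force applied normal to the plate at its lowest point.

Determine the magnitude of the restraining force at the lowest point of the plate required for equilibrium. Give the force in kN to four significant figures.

γ = ρg = 789 × 9.81 / 1000 = 7.74009 kN/m³.
The plate makes 63.8° with the vertical, i.e. θ = 90° − 63.8° = 26.2° to the horizontal. Measuring y along the incline from the free-surface line, vertical depth h = y·sinθ with sinθ = 0.441506.
The centroid of a semicircle lies 4r/(3π) = 0.572958 m from the diameter, here below the top edge, so y_c = 5.9 + 0.572958 = 6.47296 m and h_c = 6.47296 × 0.441506 = 2.85785 m.
A = πr²/2 = π × 1.35²/2 = 2.86278 m².
Resultant F = γ·h_c·A = 7.74009 × 2.85785 × 2.86278 = 63.3247 kN.
I_c = (π/8 − 8/(9π))·r⁴ = 0.109757 × 1.35⁴ = 0.364559 m⁴.
Centre of pressure: y_p = y_c + I_c/(y_c·A) = 6.47296 + 0.364559/(6.47296 × 2.86278) = 6.47296 + 0.0196733 = 6.49263 m along the plane.
The resultant acts 0.572958 + 0.0196733 = 0.592631 m (along the plate) below the hinge at the top edge, so the moment about the hinge is M = F × 0.592631 = 63.3247 × 0.592631 = 37.5282 kN·m.
A normal force at the bottom, 1.35 m from the hinge, must supply this moment: P = 37.5282/1.35 = 27.7987 kN.

P ≈ 27.80 kN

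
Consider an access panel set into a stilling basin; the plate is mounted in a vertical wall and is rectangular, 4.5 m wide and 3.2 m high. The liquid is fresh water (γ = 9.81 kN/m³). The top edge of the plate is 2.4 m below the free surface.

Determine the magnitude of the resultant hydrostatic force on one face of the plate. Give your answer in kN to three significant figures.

γ = 9.81 kN/m³.
The centroid lies 3.2/2 = 1.6 m below the top edge, so the centroid depth is h_c = 2.4 + 1.6 = 4 m.
A = 4.5 × 3.2 = 14.4 m².
Resultant F = γ·h_c·A = 9.81 × 4 × 14.4 = 565.056 kN.

F ≈ 565 kN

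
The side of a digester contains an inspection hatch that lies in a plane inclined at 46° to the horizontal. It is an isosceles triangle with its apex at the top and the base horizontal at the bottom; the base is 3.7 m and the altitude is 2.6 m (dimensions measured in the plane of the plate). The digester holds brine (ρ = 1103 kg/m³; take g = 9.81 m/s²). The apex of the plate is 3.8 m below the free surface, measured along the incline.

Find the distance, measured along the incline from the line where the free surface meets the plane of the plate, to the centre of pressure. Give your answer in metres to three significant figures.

y_p = 5.60 m

γ = ρg = 1103 × 9.81 / 1000 = 10.82043 kN/m³.
Let θ = 46° be the plate's angle to the horizontal; measure y along the incline from where the plane meets the free surface. Vertical depth h = y·sinθ with sinθ = 0.719340.
With the apex up, the centroid sits 2h/3 = 2 × 2.6/3 = 1.73333 m below the apex, so y_c = 3.8 + 1.73333 = 5.53333 m and h_c = 5.53333 × 0.719340 = 3.98035 m.
A = ½ × 3.7 × 2.6 = 4.81 m².
Resultant F = γ·h_c·A = 10.82043 × 3.98035 × 4.81 = 207.162 kN.
I_c = b·h³/36 = 3.7 × 2.6³/36 = 1.80642 m⁴.
Centre of pressure: y_p = y_c + I_c/(y_c·A) = 5.53333 + 1.80642/(5.53333 × 4.81) = 5.53333 + 0.0678714 = 5.6012 m along the plane.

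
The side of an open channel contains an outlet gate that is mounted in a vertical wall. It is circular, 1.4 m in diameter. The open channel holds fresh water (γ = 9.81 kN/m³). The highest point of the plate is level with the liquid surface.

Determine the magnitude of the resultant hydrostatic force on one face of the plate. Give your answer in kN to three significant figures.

γ = 9.81 kN/m³.
The centroid is at the centre, 0.7 m below the top of the plate, so the centroid depth is h_c = 0.7 m.
A = π(0.7)² = 1.53938 m².
Resultant F = γ·h_c·A = 9.81 × 0.7 × 1.53938 = 10.5709 kN.

F ≈ 10.6 kN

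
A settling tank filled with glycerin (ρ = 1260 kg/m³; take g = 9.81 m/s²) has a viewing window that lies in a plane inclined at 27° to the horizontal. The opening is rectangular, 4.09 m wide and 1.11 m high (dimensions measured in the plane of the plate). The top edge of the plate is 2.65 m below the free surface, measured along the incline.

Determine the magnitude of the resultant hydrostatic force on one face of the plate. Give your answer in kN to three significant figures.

γ = ρg = 1260 × 9.81 / 1000 = 12.3606 kN/m³.
Let θ = 27° be the plate's angle to the horizontal; measure y along the incline from where the plane meets the free surface. Vertical depth h = y·sinθ with sinθ = 0.453990.
The centroid lies 1.11/2 = 0.555 m below the top edge, so y_c = 2.65 + 0.555 = 3.205 m and h_c = 3.205 × 0.453990 = 1.45504 m.
A = 4.09 × 1.11 = 4.5399 m².
Resultant F = γ·h_c·A = 12.3606 × 1.45504 × 4.5399 = 81.6509 kN.

F ≈ 81.7 kN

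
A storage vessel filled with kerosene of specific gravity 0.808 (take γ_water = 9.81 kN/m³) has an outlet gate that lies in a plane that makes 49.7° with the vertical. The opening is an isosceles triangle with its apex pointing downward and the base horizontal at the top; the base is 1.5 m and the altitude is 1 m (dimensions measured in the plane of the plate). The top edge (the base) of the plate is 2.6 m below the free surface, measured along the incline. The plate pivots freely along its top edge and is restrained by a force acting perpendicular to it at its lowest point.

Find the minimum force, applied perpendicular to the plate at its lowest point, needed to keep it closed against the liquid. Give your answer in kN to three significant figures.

P ≈ 3.97 kN

γ = 0.808 × 9.81 = 7.92648 kN/m³.
The plate makes 49.7° with the vertical, i.e. θ = 90° − 49.7° = 40.3° to the horizontal. Measuring y along the incline from the free-surface line, vertical depth h = y·sinθ with sinθ = 0.646790.
With the apex down, the centroid sits h/3 = 1/3 = 0.333333 m below the base (the top edge), so y_c = 2.6 + 0.333333 = 2.93333 m and h_c = 2.93333 × 0.646790 = 1.89725 m.
A = ½ × 1.5 × 1 = 0.75 m².
Resultant F = γ·h_c·A = 7.92648 × 1.89725 × 0.75 = 11.2789 kN.
I_c = b·h³/36 = 1.5 × 1³/36 = 0.0416667 m⁴.
Centre of pressure: y_p = y_c + I_c/(y_c·A) = 2.93333 + 0.0416667/(2.93333 × 0.75) = 2.93333 + 0.0189394 = 2.95227 m along the plane.
The resultant acts 0.333333 + 0.0189394 = 0.352272 m (along the plate) below the hinge at the top edge, so the moment about the hinge is M = F × 0.352272 = 11.2789 × 0.352272 = 3.97324 kN·m.
A normal force at the bottom, 1 m from the hinge, must supply this moment: P = 3.97324/1 = 3.97324 kN.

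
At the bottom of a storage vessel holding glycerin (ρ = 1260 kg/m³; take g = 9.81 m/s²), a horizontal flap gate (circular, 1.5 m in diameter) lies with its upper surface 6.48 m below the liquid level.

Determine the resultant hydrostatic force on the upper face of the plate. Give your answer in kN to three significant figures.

F ≈ 142 kN

γ = ρg = 1260 × 9.81 / 1000 = 12.3606 kN/m³.
The plate is horizontal, so pressure is uniform at p = γ·h = 12.3606 × 6.48 = 80.0967 kN/m².
A = π(0.75)² = 1.76715 m².
F = p·A = 80.0967 × 1.76715 = 141.543 kN.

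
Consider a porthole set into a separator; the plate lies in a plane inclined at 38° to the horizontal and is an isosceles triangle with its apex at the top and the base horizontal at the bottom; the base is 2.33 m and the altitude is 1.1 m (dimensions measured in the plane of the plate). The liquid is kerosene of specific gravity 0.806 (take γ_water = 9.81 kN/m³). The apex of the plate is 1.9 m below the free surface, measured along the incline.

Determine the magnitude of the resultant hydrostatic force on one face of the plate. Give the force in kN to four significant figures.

F ≈ 16.43 kN

γ = 0.806 × 9.81 = 7.90686 kN/m³.
Let θ = 38° be the plate's angle to the horizontal; measure y along the incline from where the plane meets the free surface. Vertical depth h = y·sinθ with sinθ = 0.615661.
With the apex up, the centroid sits 2h/3 = 2 × 1.1/3 = 0.733333 m below the apex, so y_c = 1.9 + 0.733333 = 2.63333 m and h_c = 2.63333 × 0.615661 = 1.62124 m.
A = ½ × 2.33 × 1.1 = 1.2815 m².
Resultant F = γ·h_c·A = 7.90686 × 1.62124 × 1.2815 = 16.4274 kN.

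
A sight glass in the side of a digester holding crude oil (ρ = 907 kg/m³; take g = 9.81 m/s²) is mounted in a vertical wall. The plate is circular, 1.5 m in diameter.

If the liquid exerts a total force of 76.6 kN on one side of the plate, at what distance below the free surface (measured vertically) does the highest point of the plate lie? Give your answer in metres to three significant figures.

d_top ≈ 4.12 m

γ = ρg = 907 × 9.81 / 1000 = 8.89767 kN/m³.
A = π(0.75)² = 1.76715 m².
From F = γ·h_c·A, the centroid depth is h_c = 76.6/(8.89767 × 1.76715) = 4.87168 m.
The centroid is at the centre, 0.75 m below the top of the plate, so the highest point sits at h_top = 4.87168 − 0.75 = 4.12168 m below the surface.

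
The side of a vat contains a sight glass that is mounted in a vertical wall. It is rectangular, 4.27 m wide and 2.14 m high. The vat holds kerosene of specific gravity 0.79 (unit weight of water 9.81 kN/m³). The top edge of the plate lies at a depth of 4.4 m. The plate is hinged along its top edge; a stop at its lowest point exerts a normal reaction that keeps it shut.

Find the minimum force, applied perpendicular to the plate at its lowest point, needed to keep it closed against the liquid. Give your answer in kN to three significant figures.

γ = 0.79 × 9.81 = 7.7499 kN/m³.
The centroid lies 2.14/2 = 1.07 m below the top edge, so the centroid depth is h_c = 4.4 + 1.07 = 5.47 m.
A = 4.27 × 2.14 = 9.1378 m².
Resultant F = γ·h_c·A = 7.7499 × 5.47 × 9.1378 = 387.369 kN.
I_c = b·h³/12 = 4.27 × 2.14³/12 = 3.48729 m⁴.
Centre of pressure: y_p = y_c + I_c/(y_c·A) = 5.47 + 3.48729/(5.47 × 9.1378) = 5.47 + 0.0697685 = 5.53977 m along the plane.
The resultant acts 1.07 + 0.0697685 = 1.13977 m (along the plate) below the hinge at the top edge, so the moment about the hinge is M = F × 1.13977 = 387.369 × 1.13977 = 441.512 kN·m.
A normal force at the bottom, 2.14 m from the hinge, must supply this moment: P = 441.512/2.14 = 206.314 kN.

P ≈ 206 kN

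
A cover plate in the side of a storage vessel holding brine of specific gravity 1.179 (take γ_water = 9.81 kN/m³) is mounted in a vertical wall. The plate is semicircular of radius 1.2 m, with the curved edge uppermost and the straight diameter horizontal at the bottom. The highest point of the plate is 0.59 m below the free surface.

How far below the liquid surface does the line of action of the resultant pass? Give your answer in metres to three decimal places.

h_p = 1.359 m

γ = 1.179 × 9.81 = 11.56599 kN/m³.
The centroid lies 4r/(3π) = 0.509296 m above the diameter, so r − 4r/(3π) = 1.2 − 0.509296 = 0.690704 m below the topmost point, so the centroid depth is h_c = 0.59 + 0.690704 = 1.2807 m.
A = πr²/2 = π × 1.2²/2 = 2.26195 m².
Resultant F = γ·h_c·A = 11.56599 × 1.2807 × 2.26195 = 33.5053 kN.
I_c = (π/8 − 8/(9π))·r⁴ = 0.109757 × 1.2⁴ = 0.227592 m⁴.
Centre of pressure: y_p = y_c + I_c/(y_c·A) = 1.2807 + 0.227592/(1.2807 × 2.26195) = 1.2807 + 0.0785645 = 1.35926 m along the plane.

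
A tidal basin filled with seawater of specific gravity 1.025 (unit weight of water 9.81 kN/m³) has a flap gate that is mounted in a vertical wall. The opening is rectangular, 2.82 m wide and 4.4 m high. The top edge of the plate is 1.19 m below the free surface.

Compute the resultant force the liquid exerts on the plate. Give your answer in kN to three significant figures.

γ = 1.025 × 9.81 = 10.05525 kN/m³.
The centroid lies 4.4/2 = 2.2 m below the top edge, so the centroid depth is h_c = 1.19 + 2.2 = 3.39 m.
A = 2.82 × 4.4 = 12.408 m².
Resultant F = γ·h_c·A = 10.05525 × 3.39 × 12.408 = 422.955 kN.

F ≈ 423 kN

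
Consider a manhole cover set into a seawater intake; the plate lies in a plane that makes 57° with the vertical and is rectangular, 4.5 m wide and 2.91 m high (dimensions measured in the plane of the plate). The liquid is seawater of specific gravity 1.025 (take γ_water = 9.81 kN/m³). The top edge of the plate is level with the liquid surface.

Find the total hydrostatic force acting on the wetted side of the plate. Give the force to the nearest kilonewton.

γ = 1.025 × 9.81 = 10.05525 kN/m³.
The plate makes 57° with the vertical, i.e. θ = 90° − 57° = 33° to the horizontal. Measuring y along the incline from the free-surface line, vertical depth h = y·sinθ with sinθ = 0.544639.
The centroid lies 2.91/2 = 1.455 m below the top edge, so y_c = 1.455 m and h_c = 1.455 × 0.544639 = 0.79245 m.
A = 4.5 × 2.91 = 13.095 m².
Resultant F = γ·h_c·A = 10.05525 × 0.79245 × 13.095 = 104.345 kN.

F ≈ 104 kN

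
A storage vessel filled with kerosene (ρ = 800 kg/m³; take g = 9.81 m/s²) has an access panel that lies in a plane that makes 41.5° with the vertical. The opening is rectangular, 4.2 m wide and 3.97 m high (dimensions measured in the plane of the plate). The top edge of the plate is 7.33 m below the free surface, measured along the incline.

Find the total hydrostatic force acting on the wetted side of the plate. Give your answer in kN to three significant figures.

γ = ρg = 800 × 9.81 / 1000 = 7.848 kN/m³.
The plate makes 41.5° with the vertical, i.e. θ = 90° − 41.5° = 48.5° to the horizontal. Measuring y along the incline from the free-surface line, vertical depth h = y·sinθ with sinθ = 0.748956.
The centroid lies 3.97/2 = 1.985 m below the top edge, so y_c = 7.33 + 1.985 = 9.315 m and h_c = 9.315 × 0.748956 = 6.97653 m.
A = 4.2 × 3.97 = 16.674 m².
Resultant F = γ·h_c·A = 7.848 × 6.97653 × 16.674 = 912.932 kN.

F ≈ 913 kN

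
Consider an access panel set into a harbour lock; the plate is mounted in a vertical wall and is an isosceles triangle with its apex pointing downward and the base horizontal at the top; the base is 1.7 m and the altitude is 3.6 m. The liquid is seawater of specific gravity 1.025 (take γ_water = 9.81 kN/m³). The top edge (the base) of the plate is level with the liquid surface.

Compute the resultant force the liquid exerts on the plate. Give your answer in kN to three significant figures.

γ = 1.025 × 9.81 = 10.05525 kN/m³.
With the apex down, the centroid sits h/3 = 3.6/3 = 1.2 m below the base (the top edge), so the centroid depth is h_c = 1.2 m.
A = ½ × 1.7 × 3.6 = 3.06 m².
Resultant F = γ·h_c·A = 10.05525 × 1.2 × 3.06 = 36.9229 kN.

F ≈ 36.9 kN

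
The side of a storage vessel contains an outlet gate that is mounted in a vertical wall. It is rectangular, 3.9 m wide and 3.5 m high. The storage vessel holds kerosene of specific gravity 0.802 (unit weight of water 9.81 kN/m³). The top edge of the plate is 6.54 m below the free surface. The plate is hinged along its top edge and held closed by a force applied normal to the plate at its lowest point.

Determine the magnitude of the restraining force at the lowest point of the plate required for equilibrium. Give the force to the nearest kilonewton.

γ = 0.802 × 9.81 = 7.86762 kN/m³.
The centroid lies 3.5/2 = 1.75 m below the top edge, so the centroid depth is h_c = 6.54 + 1.75 = 8.29 m.
A = 3.9 × 3.5 = 13.65 m².
Resultant F = γ·h_c·A = 7.86762 × 8.29 × 13.65 = 890.288 kN.
I_c = b·h³/12 = 3.9 × 3.5³/12 = 13.9344 m⁴.
Centre of pressure: y_p = y_c + I_c/(y_c·A) = 8.29 + 13.9344/(8.29 × 13.65) = 8.29 + 0.123141 = 8.41314 m along the plane.
The resultant acts 1.75 + 0.123141 = 1.87314 m (along the plate) below the hinge at the top edge, so the moment about the hinge is M = F × 1.87314 = 890.288 × 1.87314 = 1667.63 kN·m.
A normal force at the bottom, 3.5 m from the hinge, must supply this moment: P = 1667.63/3.5 = 476.466 kN.

P ≈ 476 kN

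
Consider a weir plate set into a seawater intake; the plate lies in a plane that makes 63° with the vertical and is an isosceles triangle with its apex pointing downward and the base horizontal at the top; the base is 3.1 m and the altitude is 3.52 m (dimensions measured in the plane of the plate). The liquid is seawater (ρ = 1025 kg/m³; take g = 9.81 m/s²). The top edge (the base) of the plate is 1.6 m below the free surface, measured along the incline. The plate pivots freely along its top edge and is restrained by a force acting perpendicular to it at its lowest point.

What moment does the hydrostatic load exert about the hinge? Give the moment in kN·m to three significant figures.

M ≈ 98.2 kN·m

γ = ρg = 1025 × 9.81 / 1000 = 10.05525 kN/m³.
The plate makes 63° with the vertical, i.e. θ = 90° − 63° = 27° to the horizontal. Measuring y along the incline from the free-surface line, vertical depth h = y·sinθ with sinθ = 0.453990.
With the apex down, the centroid sits h/3 = 3.52/3 = 1.17333 m below the base (the top edge), so y_c = 1.6 + 1.17333 = 2.77333 m and h_c = 2.77333 × 0.453990 = 1.25906 m.
A = ½ × 3.1 × 3.52 = 5.456 m².
Resultant F = γ·h_c·A = 10.05525 × 1.25906 × 5.456 = 69.0738 kN.
I_c = b·h³/36 = 3.1 × 3.52³/36 = 3.75567 m⁴.
Centre of pressure: y_p = y_c + I_c/(y_c·A) = 2.77333 + 3.75567/(2.77333 × 5.456) = 2.77333 + 0.248206 = 3.02154 m along the plane.
The resultant acts 1.17333 + 0.248206 = 1.42154 m (along the plate) below the hinge at the top edge, so the moment about the hinge is M = F × 1.42154 = 69.0738 × 1.42154 = 98.1912 kN·m.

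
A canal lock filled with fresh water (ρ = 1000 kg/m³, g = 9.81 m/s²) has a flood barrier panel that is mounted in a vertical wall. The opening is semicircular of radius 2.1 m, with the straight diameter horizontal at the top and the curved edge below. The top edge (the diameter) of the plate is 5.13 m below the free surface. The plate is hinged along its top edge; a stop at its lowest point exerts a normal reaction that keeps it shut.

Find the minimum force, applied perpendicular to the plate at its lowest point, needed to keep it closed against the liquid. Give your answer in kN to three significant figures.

γ = ρg = 1000 × 9.81 = 9810 N/m³ = 9.81 kN/m³.
The centroid of a semicircle lies 4r/(3π) = 0.891268 m from the diameter, here below the top edge, so the centroid depth is h_c = 5.13 + 0.891268 = 6.02127 m.
A = πr²/2 = π × 2.1²/2 = 6.92721 m².
Resultant F = γ·h_c·A = 9.81 × 6.02127 × 6.92721 = 409.181 kN.
I_c = (π/8 − 8/(9π))·r⁴ = 0.109757 × 2.1⁴ = 2.13457 m⁴.
Centre of pressure: y_p = y_c + I_c/(y_c·A) = 6.02127 + 2.13457/(6.02127 × 6.92721) = 6.02127 + 0.0511757 = 6.07245 m along the plane.
The resultant acts 0.891268 + 0.0511757 = 0.942444 m (along the plate) below the hinge at the top edge, so the moment about the hinge is M = F × 0.942444 = 409.181 × 0.942444 = 385.63 kN·m.
A normal force at the bottom, 2.1 m from the hinge, must supply this moment: P = 385.63/2.1 = 183.633 kN.

P ≈ 184 kN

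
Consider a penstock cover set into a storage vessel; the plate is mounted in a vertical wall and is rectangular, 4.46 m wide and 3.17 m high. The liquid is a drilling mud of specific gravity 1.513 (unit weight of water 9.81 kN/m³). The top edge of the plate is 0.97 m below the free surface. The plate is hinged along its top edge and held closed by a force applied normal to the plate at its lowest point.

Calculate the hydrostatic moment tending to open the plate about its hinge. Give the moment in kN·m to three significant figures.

γ = 1.513 × 9.81 = 14.84253 kN/m³.
The centroid lies 3.17/2 = 1.585 m below the top edge, so the centroid depth is h_c = 0.97 + 1.585 = 2.555 m.
A = 4.46 × 3.17 = 14.1382 m².
Resultant F = γ·h_c·A = 14.84253 × 2.555 × 14.1382 = 536.158 kN.
I_c = b·h³/12 = 4.46 × 3.17³/12 = 11.8394 m⁴.
Centre of pressure: y_p = y_c + I_c/(y_c·A) = 2.555 + 11.8394/(2.555 × 14.1382) = 2.555 + 0.327751 = 2.88275 m along the plane.
The resultant acts 1.585 + 0.327751 = 1.91275 m (along the plate) below the hinge at the top edge, so the moment about the hinge is M = F × 1.91275 = 536.158 × 1.91275 = 1025.54 kN·m.

M ≈ 1030 kN·m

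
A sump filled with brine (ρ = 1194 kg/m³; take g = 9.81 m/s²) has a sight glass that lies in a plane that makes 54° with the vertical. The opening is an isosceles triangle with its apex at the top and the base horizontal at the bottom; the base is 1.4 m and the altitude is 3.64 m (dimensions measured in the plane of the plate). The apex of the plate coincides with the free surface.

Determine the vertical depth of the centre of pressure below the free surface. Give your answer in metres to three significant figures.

h_p = 1.60 m

γ = ρg = 1194 × 9.81 / 1000 = 11.71314 kN/m³.
The plate makes 54° with the vertical, i.e. θ = 90° − 54° = 36° to the horizontal. Measuring y along the incline from the free-surface line, vertical depth h = y·sinθ with sinθ = 0.587785.
With the apex up, the centroid sits 2h/3 = 2 × 3.64/3 = 2.42667 m below the apex, so y_c = 2.42667 m and h_c = 2.42667 × 0.587785 = 1.42636 m.
A = ½ × 1.4 × 3.64 = 2.548 m².
Resultant F = γ·h_c·A = 11.71314 × 1.42636 × 2.548 = 42.5698 kN.
I_c = b·h³/36 = 1.4 × 3.64³/36 = 1.87555 m⁴.
Centre of pressure: y_p = y_c + I_c/(y_c·A) = 2.42667 + 1.87555/(2.42667 × 2.548) = 2.42667 + 0.303332 = 2.73 m along the plane.
Vertically, h_p = y_p·sinθ = 2.73 × 0.587785 = 1.60465 m.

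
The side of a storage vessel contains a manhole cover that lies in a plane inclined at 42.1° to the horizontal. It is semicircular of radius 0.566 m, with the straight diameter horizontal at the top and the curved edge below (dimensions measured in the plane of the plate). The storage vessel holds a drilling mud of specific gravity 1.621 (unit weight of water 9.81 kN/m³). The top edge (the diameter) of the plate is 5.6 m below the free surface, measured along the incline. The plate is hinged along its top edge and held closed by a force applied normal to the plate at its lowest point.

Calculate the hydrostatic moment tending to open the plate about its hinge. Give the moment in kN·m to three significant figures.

M ≈ 7.65 kN·m

γ = 1.621 × 9.81 = 15.90201 kN/m³.
Let θ = 42.1° be the plate's angle to the horizontal; measure y along the incline from where the plane meets the free surface. Vertical depth h = y·sinθ with sinθ = 0.670427.
The centroid of a semicircle lies 4r/(3π) = 0.240218 m from the diameter, here below the top edge, so y_c = 5.6 + 0.240218 = 5.84022 m and h_c = 5.84022 × 0.670427 = 3.91544 m.
A = πr²/2 = π × 0.566²/2 = 0.503214 m².
Resultant F = γ·h_c·A = 15.90201 × 3.91544 × 0.503214 = 31.3318 kN.
I_c = (π/8 − 8/(9π))·r⁴ = 0.109757 × 0.566⁴ = 0.0112641 m⁴.
Centre of pressure: y_p = y_c + I_c/(y_c·A) = 5.84022 + 0.0112641/(5.84022 × 0.503214) = 5.84022 + 0.00383279 = 5.84405 m along the plane.
The resultant acts 0.240218 + 0.00383279 = 0.244051 m (along the plate) below the hinge at the top edge, so the moment about the hinge is M = F × 0.244051 = 31.3318 × 0.244051 = 7.64656 kN·m.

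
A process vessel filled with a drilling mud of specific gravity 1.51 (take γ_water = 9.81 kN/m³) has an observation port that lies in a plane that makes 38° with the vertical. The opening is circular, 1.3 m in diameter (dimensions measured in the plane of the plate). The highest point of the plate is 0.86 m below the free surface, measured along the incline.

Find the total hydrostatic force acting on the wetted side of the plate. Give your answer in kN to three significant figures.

F ≈ 23.4 kN

γ = 1.51 × 9.81 = 14.8131 kN/m³.
The plate makes 38° with the vertical, i.e. θ = 90° − 38° = 52° to the horizontal. Measuring y along the incline from the free-surface line, vertical depth h = y·sinθ with sinθ = 0.788011.
The centroid is at the centre, 0.65 m below the top of the plate, so y_c = 0.86 + 0.65 = 1.51 m and h_c = 1.51 × 0.788011 = 1.1899 m.
A = π(0.65)² = 1.32732 m².
Resultant F = γ·h_c·A = 14.8131 × 1.1899 × 1.32732 = 23.3955 kN.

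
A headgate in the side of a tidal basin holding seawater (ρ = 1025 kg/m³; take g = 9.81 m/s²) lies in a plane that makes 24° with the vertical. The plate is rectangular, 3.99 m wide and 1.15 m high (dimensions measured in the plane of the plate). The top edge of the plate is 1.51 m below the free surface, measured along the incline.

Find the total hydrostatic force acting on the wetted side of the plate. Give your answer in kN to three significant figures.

γ = ρg = 1025 × 9.81 / 1000 = 10.05525 kN/m³.
The plate makes 24° with the vertical, i.e. θ = 90° − 24° = 66° to the horizontal. Measuring y along the incline from the free-surface line, vertical depth h = y·sinθ with sinθ = 0.913545.
The centroid lies 1.15/2 = 0.575 m below the top edge, so y_c = 1.51 + 0.575 = 2.085 m and h_c = 2.085 × 0.913545 = 1.90474 m.
A = 3.99 × 1.15 = 4.5885 m².
Resultant F = γ·h_c·A = 10.05525 × 1.90474 × 4.5885 = 87.8819 kN.

F ≈ 87.9 kN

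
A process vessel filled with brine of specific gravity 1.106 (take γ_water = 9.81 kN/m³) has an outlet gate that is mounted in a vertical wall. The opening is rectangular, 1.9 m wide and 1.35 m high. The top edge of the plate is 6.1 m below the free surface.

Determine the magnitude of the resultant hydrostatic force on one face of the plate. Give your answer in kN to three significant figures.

F ≈ 189 kN

γ = 1.106 × 9.81 = 10.84986 kN/m³.
The centroid lies 1.35/2 = 0.675 m below the top edge, so the centroid depth is h_c = 6.1 + 0.675 = 6.775 m.
A = 1.9 × 1.35 = 2.565 m².
Resultant F = γ·h_c·A = 10.84986 × 6.775 × 2.565 = 188.548 kN.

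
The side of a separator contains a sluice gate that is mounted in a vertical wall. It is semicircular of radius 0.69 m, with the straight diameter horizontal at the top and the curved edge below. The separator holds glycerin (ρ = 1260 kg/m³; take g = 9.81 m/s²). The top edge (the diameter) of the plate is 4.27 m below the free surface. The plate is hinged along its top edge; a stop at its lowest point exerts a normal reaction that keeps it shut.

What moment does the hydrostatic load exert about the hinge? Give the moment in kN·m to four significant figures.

M ≈ 12.66 kN·m

γ = ρg = 1260 × 9.81 / 1000 = 12.3606 kN/m³.
The centroid of a semicircle lies 4r/(3π) = 0.292845 m from the diameter, here below the top edge, so the centroid depth is h_c = 4.27 + 0.292845 = 4.56284 m.
A = πr²/2 = π × 0.69²/2 = 0.747856 m².
Resultant F = γ·h_c·A = 12.3606 × 4.56284 × 0.747856 = 42.1787 kN.
I_c = (π/8 − 8/(9π))·r⁴ = 0.109757 × 0.69⁴ = 0.0248788 m⁴.
Centre of pressure: y_p = y_c + I_c/(y_c·A) = 4.56284 + 0.0248788/(4.56284 × 0.747856) = 4.56284 + 0.00729082 = 4.57013 m along the plane.
The resultant acts 0.292845 + 0.00729082 = 0.300136 m (along the plate) below the hinge at the top edge, so the moment about the hinge is M = F × 0.300136 = 42.1787 × 0.300136 = 12.6593 kN·m.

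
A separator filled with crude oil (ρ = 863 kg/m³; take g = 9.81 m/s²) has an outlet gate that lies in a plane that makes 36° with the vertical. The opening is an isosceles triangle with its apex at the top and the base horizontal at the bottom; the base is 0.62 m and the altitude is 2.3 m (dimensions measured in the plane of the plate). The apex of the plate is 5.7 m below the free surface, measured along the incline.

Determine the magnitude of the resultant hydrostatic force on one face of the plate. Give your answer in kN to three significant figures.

F ≈ 35.3 kN

γ = ρg = 863 × 9.81 / 1000 = 8.46603 kN/m³.
The plate makes 36° with the vertical, i.e. θ = 90° − 36° = 54° to the horizontal. Measuring y along the incline from the free-surface line, vertical depth h = y·sinθ with sinθ = 0.809017.
With the apex up, the centroid sits 2h/3 = 2 × 2.3/3 = 1.53333 m below the apex, so y_c = 5.7 + 1.53333 = 7.23333 m and h_c = 7.23333 × 0.809017 = 5.85189 m.
A = ½ × 0.62 × 2.3 = 0.713 m².
Resultant F = γ·h_c·A = 8.46603 × 5.85189 × 0.713 = 35.3236 kN.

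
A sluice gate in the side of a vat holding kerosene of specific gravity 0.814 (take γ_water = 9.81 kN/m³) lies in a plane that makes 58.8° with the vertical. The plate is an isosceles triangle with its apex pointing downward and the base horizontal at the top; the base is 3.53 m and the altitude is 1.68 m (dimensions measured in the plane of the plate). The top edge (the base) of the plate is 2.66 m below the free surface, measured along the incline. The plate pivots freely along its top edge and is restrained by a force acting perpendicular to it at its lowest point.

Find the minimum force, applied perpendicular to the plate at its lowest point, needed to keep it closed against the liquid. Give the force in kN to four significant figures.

P ≈ 14.31 kN

γ = 0.814 × 9.81 = 7.98534 kN/m³.
The plate makes 58.8° with the vertical, i.e. θ = 90° − 58.8° = 31.2° to the horizontal. Measuring y along the incline from the free-surface line, vertical depth h = y·sinθ with sinθ = 0.518027.
With the apex down, the centroid sits h/3 = 1.68/3 = 0.56 m below the base (the top edge), so y_c = 2.66 + 0.56 = 3.22 m and h_c = 3.22 × 0.518027 = 1.66805 m.
A = ½ × 3.53 × 1.68 = 2.9652 m².
Resultant F = γ·h_c·A = 7.98534 × 1.66805 × 2.9652 = 39.4963 kN.
I_c = b·h³/36 = 3.53 × 1.68³/36 = 0.464943 m⁴.
Centre of pressure: y_p = y_c + I_c/(y_c·A) = 3.22 + 0.464943/(3.22 × 2.9652) = 3.22 + 0.0486956 = 3.2687 m along the plane.
The resultant acts 0.56 + 0.0486956 = 0.608696 m (along the plate) below the hinge at the top edge, so the moment about the hinge is M = F × 0.608696 = 39.4963 × 0.608696 = 24.0412 kN·m.
A normal force at the bottom, 1.68 m from the hinge, must supply this moment: P = 24.0412/1.68 = 14.3102 kN.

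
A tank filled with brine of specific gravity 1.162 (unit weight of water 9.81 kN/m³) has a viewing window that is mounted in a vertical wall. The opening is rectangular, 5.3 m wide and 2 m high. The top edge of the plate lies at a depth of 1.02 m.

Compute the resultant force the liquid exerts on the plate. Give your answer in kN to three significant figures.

γ = 1.162 × 9.81 = 11.39922 kN/m³.
The centroid lies 2/2 = 1 m below the top edge, so the centroid depth is h_c = 1.02 + 1 = 2.02 m.
A = 5.3 × 2 = 10.6 m².
Resultant F = γ·h_c·A = 11.39922 × 2.02 × 10.6 = 244.08 kN.

F ≈ 244 kN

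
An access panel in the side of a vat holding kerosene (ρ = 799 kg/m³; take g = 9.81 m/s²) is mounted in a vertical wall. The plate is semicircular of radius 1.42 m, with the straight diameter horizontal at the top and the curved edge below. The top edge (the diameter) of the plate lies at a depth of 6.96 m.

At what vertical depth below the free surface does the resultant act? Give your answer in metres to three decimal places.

γ = ρg = 799 × 9.81 / 1000 = 7.83819 kN/m³.
The centroid of a semicircle lies 4r/(3π) = 0.602667 m from the diameter, here below the top edge, so the centroid depth is h_c = 6.96 + 0.602667 = 7.56267 m.
A = πr²/2 = π × 1.42²/2 = 3.16735 m².
Resultant F = γ·h_c·A = 7.83819 × 7.56267 × 3.16735 = 187.753 kN.
I_c = (π/8 − 8/(9π))·r⁴ = 0.109757 × 1.42⁴ = 0.446258 m⁴.
Centre of pressure: y_p = y_c + I_c/(y_c·A) = 7.56267 + 0.446258/(7.56267 × 3.16735) = 7.56267 + 0.0186301 = 7.5813 m along the plane.

h_p = 7.581 m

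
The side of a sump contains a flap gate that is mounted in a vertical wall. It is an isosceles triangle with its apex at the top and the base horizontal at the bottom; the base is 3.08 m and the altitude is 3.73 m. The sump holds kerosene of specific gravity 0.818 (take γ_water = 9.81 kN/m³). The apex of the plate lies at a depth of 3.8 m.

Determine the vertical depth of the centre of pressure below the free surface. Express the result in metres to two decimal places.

h_p = 6.41 m

γ = 0.818 × 9.81 = 8.02458 kN/m³.
With the apex up, the centroid sits 2h/3 = 2 × 3.73/3 = 2.48667 m below the apex, so the centroid depth is h_c = 3.8 + 2.48667 = 6.28667 m.
A = ½ × 3.08 × 3.73 = 5.7442 m².
Resultant F = γ·h_c·A = 8.02458 × 6.28667 × 5.7442 = 289.783 kN.
I_c = b·h³/36 = 3.08 × 3.73³/36 = 4.43992 m⁴.
Centre of pressure: y_p = y_c + I_c/(y_c·A) = 6.28667 + 4.43992/(6.28667 × 5.7442) = 6.28667 + 0.122949 = 6.40962 m along the plane.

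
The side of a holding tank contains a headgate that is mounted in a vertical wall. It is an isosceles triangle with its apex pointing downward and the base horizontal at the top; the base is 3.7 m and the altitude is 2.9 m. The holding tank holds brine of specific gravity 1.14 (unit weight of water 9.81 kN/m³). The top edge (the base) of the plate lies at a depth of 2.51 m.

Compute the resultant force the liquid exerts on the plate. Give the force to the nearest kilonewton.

γ = 1.14 × 9.81 = 11.1834 kN/m³.
With the apex down, the centroid sits h/3 = 2.9/3 = 0.966667 m below the base (the top edge), so the centroid depth is h_c = 2.51 + 0.966667 = 3.47667 m.
A = ½ × 3.7 × 2.9 = 5.365 m².
Resultant F = γ·h_c·A = 11.1834 × 3.47667 × 5.365 = 208.597 kN.

F ≈ 209 kN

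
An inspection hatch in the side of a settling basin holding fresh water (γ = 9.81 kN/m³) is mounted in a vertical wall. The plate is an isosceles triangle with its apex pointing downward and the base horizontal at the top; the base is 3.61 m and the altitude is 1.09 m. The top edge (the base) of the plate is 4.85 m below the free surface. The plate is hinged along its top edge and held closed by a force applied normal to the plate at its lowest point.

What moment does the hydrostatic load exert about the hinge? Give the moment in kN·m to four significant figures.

γ = 9.81 kN/m³.
With the apex down, the centroid sits h/3 = 1.09/3 = 0.363333 m below the base (the top edge), so the centroid depth is h_c = 4.85 + 0.363333 = 5.21333 m.
A = ½ × 3.61 × 1.09 = 1.96745 m².
Resultant F = γ·h_c·A = 9.81 × 5.21333 × 1.96745 = 100.621 kN.
I_c = b·h³/36 = 3.61 × 1.09³/36 = 0.129863 m⁴.
Centre of pressure: y_p = y_c + I_c/(y_c·A) = 5.21333 + 0.129863/(5.21333 × 1.96745) = 5.21333 + 0.012661 = 5.22599 m along the plane.
The resultant acts 0.363333 + 0.012661 = 0.375994 m (along the plate) below the hinge at the top edge, so the moment about the hinge is M = F × 0.375994 = 100.621 × 0.375994 = 37.8329 kN·m.

M ≈ 37.83 kN·m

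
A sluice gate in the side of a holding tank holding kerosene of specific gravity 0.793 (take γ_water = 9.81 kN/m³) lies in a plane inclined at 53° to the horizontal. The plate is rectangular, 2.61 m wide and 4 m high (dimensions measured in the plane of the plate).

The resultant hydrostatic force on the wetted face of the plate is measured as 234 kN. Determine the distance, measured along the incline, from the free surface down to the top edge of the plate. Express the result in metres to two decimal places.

y_top ≈ 1.61 m

γ = 0.793 × 9.81 = 7.77933 kN/m³.
A = 2.61 × 4 = 10.44 m².
From F = γ·h_c·A, the centroid depth is h_c = 234/(7.77933 × 10.44) = 2.8812 m.
Let θ = 53° be the plate's angle to the horizontal; measure y along the incline from where the plane meets the free surface. Vertical depth h = y·sinθ with sinθ = 0.798636.
Along the incline, y_c = h_c/sinθ = 2.8812/0.798636 = 3.60765 m.
The centroid lies 4/2 = 2 m below the top edge, so the top edge sits at y_top = 3.60765 − 2 = 1.60765 m along the incline.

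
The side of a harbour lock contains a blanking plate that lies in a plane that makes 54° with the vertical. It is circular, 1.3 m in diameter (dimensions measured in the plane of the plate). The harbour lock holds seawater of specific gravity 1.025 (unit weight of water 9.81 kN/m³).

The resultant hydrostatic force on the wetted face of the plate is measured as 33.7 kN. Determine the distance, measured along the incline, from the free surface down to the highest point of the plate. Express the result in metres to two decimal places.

y_top ≈ 3.65 m

γ = 1.025 × 9.81 = 10.05525 kN/m³.
A = π(0.65)² = 1.32732 m².
From F = γ·h_c·A, the centroid depth is h_c = 33.7/(10.05525 × 1.32732) = 2.525 m.
The plate makes 54° with the vertical, i.e. θ = 90° − 54° = 36° to the horizontal. Measuring y along the incline from the free-surface line, vertical depth h = y·sinθ with sinθ = 0.587785.
Along the incline, y_c = h_c/sinθ = 2.525/0.587785 = 4.29579 m.
The centroid is at the centre, 0.65 m below the top of the plate, so the highest point sits at y_top = 4.29579 − 0.65 = 3.64579 m along the incline.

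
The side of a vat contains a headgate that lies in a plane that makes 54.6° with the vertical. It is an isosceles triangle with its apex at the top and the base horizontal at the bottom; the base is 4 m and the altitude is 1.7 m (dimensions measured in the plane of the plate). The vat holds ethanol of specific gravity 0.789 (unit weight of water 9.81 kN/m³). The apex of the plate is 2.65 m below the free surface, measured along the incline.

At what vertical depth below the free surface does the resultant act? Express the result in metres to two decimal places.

γ = 0.789 × 9.81 = 7.74009 kN/m³.
The plate makes 54.6° with the vertical, i.e. θ = 90° − 54.6° = 35.4° to the horizontal. Measuring y along the incline from the free-surface line, vertical depth h = y·sinθ with sinθ = 0.579281.
With the apex up, the centroid sits 2h/3 = 2 × 1.7/3 = 1.13333 m below the apex, so y_c = 2.65 + 1.13333 = 3.78333 m and h_c = 3.78333 × 0.579281 = 2.19161 m.
A = ½ × 4 × 1.7 = 3.4 m².
Resultant F = γ·h_c·A = 7.74009 × 2.19161 × 3.4 = 57.6751 kN.
I_c = b·h³/36 = 4 × 1.7³/36 = 0.545889 m⁴.
Centre of pressure: y_p = y_c + I_c/(y_c·A) = 3.78333 + 0.545889/(3.78333 × 3.4) = 3.78333 + 0.0424376 = 3.82577 m along the plane.
Vertically, h_p = y_p·sinθ = 3.82577 × 0.579281 = 2.2162 m.

h_p = 2.22 m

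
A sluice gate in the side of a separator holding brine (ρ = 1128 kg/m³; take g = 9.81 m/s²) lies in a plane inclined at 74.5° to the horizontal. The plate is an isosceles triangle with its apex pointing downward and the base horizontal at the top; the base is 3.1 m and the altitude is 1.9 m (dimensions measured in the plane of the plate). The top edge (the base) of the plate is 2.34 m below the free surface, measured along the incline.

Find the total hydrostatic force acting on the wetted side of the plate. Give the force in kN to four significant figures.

γ = ρg = 1128 × 9.81 / 1000 = 11.06568 kN/m³.
Let θ = 74.5° be the plate's angle to the horizontal; measure y along the incline from where the plane meets the free surface. Vertical depth h = y·sinθ with sinθ = 0.963630.
With the apex down, the centroid sits h/3 = 1.9/3 = 0.633333 m below the base (the top edge), so y_c = 2.34 + 0.633333 = 2.97333 m and h_c = 2.97333 × 0.963630 = 2.86519 m.
A = ½ × 3.1 × 1.9 = 2.945 m².
Resultant F = γ·h_c·A = 11.06568 × 2.86519 × 2.945 = 93.372 kN.

F ≈ 93.37 kN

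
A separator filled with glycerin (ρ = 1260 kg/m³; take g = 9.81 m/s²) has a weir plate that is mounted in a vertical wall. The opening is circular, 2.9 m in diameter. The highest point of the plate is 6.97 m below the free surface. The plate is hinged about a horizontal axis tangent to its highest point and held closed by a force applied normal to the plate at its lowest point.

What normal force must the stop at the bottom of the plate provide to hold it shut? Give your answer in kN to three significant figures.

P ≈ 359 kN

γ = ρg = 1260 × 9.81 / 1000 = 12.3606 kN/m³.
The centroid is at the centre, 1.45 m below the top of the plate, so the centroid depth is h_c = 6.97 + 1.45 = 8.42 m.
A = π(1.45)² = 6.6052 m².
Resultant F = γ·h_c·A = 12.3606 × 8.42 × 6.6052 = 687.444 kN.
I_c = πr⁴/4 = π × 1.45⁴/4 = 3.47186 m⁴.
Centre of pressure: y_p = y_c + I_c/(y_c·A) = 8.42 + 3.47186/(8.42 × 6.6052) = 8.42 + 0.0624258 = 8.48243 m along the plane.
The resultant acts 1.45 + 0.0624258 = 1.51243 m (along the plate) below the hinge at the top edge, so the moment about the hinge is M = F × 1.51243 = 687.444 × 1.51243 = 1039.71 kN·m.
A normal force at the bottom, 2.9 m from the hinge, must supply this moment: P = 1039.71/2.9 = 358.521 kN.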